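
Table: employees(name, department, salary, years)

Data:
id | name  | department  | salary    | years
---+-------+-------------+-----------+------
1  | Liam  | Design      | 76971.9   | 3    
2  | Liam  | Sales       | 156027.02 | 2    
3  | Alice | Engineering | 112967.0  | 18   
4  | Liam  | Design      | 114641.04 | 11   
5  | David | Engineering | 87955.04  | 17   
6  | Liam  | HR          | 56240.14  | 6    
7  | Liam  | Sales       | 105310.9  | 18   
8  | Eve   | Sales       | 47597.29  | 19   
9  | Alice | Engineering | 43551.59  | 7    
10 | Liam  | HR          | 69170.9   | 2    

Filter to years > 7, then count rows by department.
SELECT department, COUNT(*)
FROM employees
WHERE years > 7
GROUP BY department

Note: WHERE filters rows before grouping.

Result:
  Design: 1
  Engineering: 2
  Sales: 2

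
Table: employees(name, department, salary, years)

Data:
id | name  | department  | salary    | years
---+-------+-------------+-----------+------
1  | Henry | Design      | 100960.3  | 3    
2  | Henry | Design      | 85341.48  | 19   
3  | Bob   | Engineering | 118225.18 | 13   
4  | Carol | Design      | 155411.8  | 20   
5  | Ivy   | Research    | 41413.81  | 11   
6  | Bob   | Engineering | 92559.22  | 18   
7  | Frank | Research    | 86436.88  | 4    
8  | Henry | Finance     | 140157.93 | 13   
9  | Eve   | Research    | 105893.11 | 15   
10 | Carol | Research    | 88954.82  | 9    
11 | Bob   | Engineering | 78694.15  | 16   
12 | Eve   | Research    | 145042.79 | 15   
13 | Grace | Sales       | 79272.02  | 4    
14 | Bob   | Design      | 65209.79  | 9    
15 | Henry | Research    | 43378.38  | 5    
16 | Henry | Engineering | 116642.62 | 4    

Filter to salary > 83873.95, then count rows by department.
SELECT department, COUNT(*)
FROM employees
WHERE salary > 83873.95
GROUP BY department

Note: WHERE filters rows before grouping.

Result:
  Design: 3
  Engineering: 3
  Finance: 1
  Research: 4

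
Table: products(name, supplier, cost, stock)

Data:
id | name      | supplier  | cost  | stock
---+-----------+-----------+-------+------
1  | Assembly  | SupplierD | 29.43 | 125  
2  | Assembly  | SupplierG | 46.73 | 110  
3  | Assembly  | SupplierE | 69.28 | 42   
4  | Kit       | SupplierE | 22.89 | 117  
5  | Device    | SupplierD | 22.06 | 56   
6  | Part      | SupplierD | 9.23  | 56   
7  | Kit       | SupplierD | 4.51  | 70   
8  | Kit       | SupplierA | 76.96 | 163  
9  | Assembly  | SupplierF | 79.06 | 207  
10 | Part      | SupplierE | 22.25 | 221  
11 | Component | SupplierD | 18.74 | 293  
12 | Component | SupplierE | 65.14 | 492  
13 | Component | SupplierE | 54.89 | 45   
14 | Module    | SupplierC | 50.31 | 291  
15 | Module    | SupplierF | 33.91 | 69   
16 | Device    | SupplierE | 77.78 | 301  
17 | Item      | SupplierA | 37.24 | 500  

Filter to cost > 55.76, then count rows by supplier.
SELECT supplier, COUNT(*)
FROM products
WHERE cost > 55.76
GROUP BY supplier

Note: WHERE filters rows before grouping.

Result:
  SupplierA: 1
  SupplierE: 3
  SupplierF: 1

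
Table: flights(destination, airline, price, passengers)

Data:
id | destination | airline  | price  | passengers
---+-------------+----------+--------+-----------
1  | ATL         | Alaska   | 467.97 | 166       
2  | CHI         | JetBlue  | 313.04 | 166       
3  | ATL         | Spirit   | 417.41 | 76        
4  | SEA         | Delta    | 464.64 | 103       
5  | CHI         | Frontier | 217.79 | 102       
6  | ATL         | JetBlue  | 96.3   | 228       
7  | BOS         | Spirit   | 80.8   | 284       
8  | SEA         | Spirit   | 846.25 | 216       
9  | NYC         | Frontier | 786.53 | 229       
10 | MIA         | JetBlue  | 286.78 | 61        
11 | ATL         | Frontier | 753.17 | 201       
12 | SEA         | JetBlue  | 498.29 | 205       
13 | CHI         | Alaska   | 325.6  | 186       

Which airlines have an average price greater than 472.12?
SELECT airline, AVG(price)
FROM flights
GROUP BY airline
HAVING AVG(price) > 472.12

Result:
  Frontier: avg=585.83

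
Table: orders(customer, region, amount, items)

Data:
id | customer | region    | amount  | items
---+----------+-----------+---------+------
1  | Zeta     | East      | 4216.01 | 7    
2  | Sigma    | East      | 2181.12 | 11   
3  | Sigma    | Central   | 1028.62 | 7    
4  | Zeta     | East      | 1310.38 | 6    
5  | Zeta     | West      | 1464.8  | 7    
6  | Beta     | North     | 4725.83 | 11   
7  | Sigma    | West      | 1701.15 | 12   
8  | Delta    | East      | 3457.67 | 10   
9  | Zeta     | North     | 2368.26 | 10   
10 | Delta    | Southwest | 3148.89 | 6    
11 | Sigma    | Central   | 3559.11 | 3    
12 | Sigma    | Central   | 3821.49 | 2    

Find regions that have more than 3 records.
SELECT region, COUNT(*) as cnt
FROM orders
GROUP BY region
HAVING COUNT(*) > 3

Result:
  East: 4

Note: HAVING filters groups after aggregation, WHERE filters rows before.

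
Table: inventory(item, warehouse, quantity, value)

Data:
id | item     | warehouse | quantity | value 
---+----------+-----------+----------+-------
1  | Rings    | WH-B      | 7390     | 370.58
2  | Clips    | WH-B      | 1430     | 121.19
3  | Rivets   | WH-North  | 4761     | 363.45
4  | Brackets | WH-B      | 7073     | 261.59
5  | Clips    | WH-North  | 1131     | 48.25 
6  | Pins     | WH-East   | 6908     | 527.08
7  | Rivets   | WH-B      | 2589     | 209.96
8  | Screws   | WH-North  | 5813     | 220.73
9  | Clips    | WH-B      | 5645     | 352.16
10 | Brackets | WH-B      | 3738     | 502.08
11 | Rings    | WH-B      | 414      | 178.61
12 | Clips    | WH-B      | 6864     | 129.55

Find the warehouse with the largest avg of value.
SELECT warehouse, AVG(value) as val
FROM inventory
GROUP BY warehouse
ORDER BY val DESC
LIMIT 1

Result: WH-East with avg(value) = 527.08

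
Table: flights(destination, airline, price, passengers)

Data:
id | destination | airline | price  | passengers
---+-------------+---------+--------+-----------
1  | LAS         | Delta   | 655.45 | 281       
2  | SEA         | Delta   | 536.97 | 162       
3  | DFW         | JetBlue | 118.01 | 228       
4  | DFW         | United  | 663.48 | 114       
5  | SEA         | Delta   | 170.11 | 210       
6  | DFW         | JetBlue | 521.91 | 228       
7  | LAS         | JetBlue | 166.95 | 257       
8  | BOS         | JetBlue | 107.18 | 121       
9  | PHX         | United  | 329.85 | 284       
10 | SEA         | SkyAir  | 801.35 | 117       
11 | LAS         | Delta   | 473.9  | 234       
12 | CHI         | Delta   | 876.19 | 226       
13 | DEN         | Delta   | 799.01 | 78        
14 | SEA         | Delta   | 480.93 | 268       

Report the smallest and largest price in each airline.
SELECT airline, MIN(price), MAX(price)
FROM flights
GROUP BY airline

Result:
  Delta: min=170.11, max=876.19
  JetBlue: min=107.18, max=521.91
  SkyAir: min=801.35, max=801.35
  United: min=329.85, max=663.48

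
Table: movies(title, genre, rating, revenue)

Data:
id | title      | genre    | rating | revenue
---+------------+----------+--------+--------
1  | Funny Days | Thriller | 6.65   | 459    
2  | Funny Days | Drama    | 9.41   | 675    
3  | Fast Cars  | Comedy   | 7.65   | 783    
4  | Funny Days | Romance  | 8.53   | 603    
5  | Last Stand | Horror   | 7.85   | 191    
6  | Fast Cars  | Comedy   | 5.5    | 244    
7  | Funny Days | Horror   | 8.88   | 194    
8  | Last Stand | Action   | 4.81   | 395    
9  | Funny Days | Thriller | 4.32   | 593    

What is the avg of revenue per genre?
SELECT genre, AVG(revenue) as result
FROM movies
GROUP BY genre

Result:
  Action: 395.00
  Comedy: 513.50
  Drama: 675.00
  Horror: 192.50
  Romance: 603.00
  Thriller: 526.00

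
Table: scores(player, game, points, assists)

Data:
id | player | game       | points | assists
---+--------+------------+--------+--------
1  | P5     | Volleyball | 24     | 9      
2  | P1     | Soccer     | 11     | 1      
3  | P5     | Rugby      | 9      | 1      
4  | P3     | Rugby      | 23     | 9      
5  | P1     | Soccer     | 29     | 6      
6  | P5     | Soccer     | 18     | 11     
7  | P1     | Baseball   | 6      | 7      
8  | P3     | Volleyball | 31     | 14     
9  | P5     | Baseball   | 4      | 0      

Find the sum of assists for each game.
SELECT game, SUM(assists) as result
FROM scores
GROUP BY game

Result:
  Baseball: 7
  Rugby: 10
  Soccer: 18
  Volleyball: 23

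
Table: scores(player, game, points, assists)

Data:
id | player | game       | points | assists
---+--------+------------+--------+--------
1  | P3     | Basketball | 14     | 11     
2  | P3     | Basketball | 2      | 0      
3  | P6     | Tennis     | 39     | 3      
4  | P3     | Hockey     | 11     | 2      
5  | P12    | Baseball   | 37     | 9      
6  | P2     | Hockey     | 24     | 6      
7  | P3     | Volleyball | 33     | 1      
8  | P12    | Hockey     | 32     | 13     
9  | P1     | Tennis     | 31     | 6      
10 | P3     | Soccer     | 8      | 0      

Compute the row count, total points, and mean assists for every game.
SELECT game,
       COUNT(*) as cnt,
       SUM(points) as total_points,
       AVG(assists) as avg_assists
FROM scores
GROUP BY game

Result:
  Baseball: 1 records, 37 total points, 9.00 avg assists
  Basketball: 2 records, 16 total points, 5.50 avg assists
  Hockey: 3 records, 67 total points, 7.00 avg assists
  Soccer: 1 records, 8 total points, 0.00 avg assists
  Tennis: 2 records, 70 total points, 4.50 avg assists
  Volleyball: 1 records, 33 total points, 1.00 avg assists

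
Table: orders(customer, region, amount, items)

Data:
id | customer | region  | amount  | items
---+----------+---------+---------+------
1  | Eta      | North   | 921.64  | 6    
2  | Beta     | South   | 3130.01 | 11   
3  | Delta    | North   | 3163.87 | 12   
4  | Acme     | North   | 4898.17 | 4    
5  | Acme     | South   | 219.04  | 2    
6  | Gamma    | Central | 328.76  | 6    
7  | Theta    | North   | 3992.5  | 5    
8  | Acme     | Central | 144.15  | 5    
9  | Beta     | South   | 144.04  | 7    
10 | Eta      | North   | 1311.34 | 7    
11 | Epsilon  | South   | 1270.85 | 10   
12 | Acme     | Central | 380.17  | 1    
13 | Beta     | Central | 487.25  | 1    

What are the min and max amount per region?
SELECT region, MIN(amount), MAX(amount)
FROM orders
GROUP BY region

Result:
  Central: min=144.15, max=487.25
  North: min=921.64, max=4898.17
  South: min=144.04, max=3130.01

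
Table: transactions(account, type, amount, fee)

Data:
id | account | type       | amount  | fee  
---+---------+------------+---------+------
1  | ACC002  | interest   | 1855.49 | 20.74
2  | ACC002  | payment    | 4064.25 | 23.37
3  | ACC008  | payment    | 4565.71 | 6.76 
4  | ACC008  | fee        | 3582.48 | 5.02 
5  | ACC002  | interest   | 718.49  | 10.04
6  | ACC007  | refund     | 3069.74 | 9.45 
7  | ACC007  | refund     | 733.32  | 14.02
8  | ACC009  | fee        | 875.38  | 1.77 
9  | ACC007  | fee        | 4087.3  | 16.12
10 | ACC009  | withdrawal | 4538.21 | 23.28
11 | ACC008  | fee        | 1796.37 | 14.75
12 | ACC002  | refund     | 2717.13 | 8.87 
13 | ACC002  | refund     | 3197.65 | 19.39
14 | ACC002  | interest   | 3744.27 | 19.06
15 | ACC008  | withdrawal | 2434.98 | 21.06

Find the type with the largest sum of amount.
SELECT type, SUM(amount) as val
FROM transactions
GROUP BY type
ORDER BY val DESC
LIMIT 1

Result: fee with sum(amount) = 10341.53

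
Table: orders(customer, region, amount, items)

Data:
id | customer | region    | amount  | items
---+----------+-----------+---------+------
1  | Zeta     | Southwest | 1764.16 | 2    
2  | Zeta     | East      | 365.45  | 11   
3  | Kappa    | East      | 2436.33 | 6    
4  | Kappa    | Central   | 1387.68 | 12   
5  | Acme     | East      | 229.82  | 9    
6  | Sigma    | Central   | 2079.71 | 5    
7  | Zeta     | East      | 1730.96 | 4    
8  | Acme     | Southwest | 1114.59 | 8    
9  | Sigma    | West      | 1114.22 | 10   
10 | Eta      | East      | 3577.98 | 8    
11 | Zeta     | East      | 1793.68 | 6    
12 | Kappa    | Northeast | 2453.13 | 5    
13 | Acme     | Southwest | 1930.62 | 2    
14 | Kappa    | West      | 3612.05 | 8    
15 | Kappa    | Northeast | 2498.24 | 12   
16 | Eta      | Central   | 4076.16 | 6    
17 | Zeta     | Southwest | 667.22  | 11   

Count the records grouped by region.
SELECT region, COUNT(*) as count
FROM orders
GROUP BY region

Result:
  Central: 3
  East: 6
  Northeast: 2
  Southwest: 4
  West: 2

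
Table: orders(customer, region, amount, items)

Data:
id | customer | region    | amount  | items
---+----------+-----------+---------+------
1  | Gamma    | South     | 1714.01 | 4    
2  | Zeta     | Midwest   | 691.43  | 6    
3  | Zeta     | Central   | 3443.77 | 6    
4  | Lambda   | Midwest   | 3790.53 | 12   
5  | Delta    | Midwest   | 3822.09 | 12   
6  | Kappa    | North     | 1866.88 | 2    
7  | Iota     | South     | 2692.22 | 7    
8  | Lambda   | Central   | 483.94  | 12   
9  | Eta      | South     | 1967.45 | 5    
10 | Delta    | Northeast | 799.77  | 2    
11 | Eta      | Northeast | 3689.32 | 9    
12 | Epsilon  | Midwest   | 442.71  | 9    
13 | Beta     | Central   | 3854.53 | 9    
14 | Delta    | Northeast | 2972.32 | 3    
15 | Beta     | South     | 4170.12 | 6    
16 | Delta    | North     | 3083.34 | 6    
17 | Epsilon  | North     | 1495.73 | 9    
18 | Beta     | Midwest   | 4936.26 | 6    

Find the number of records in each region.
SELECT region, COUNT(*) as count
FROM orders
GROUP BY region

Result:
  Central: 3
  Midwest: 5
  North: 3
  Northeast: 3
  South: 4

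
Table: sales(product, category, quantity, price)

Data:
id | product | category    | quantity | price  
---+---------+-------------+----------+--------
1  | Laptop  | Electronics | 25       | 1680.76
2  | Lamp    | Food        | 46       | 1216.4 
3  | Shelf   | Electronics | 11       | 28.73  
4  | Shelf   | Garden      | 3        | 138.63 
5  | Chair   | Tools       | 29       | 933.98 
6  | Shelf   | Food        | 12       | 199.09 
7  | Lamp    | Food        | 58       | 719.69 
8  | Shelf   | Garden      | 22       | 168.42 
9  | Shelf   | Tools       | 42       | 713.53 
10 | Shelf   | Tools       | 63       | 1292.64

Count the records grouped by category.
SELECT category, COUNT(*) as count
FROM sales
GROUP BY category

Result:
  Electronics: 2
  Food: 3
  Garden: 2
  Tools: 3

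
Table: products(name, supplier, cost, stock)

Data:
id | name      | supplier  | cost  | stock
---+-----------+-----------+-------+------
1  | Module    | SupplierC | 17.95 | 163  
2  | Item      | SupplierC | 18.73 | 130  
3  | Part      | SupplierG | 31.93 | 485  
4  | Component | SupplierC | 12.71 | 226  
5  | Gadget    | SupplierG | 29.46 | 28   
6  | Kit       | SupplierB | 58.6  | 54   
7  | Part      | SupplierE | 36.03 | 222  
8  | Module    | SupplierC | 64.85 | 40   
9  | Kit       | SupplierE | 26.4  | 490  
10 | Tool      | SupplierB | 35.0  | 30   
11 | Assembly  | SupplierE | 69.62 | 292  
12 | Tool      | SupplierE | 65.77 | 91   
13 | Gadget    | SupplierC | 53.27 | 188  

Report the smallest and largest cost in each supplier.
SELECT supplier, MIN(cost), MAX(cost)
FROM products
GROUP BY supplier

Result:
  SupplierB: min=35.00, max=58.60
  SupplierC: min=12.71, max=64.85
  SupplierE: min=26.40, max=69.62
  SupplierG: min=29.46, max=31.93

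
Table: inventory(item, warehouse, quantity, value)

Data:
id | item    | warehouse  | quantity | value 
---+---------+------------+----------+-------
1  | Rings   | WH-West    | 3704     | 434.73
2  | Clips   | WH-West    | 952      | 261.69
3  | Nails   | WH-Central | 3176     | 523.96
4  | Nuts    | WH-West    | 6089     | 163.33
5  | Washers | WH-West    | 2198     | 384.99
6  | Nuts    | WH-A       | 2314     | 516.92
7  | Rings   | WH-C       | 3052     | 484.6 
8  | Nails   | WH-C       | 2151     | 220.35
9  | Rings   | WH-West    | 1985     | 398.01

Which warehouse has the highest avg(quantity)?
SELECT warehouse, AVG(quantity) as val
FROM inventory
GROUP BY warehouse
ORDER BY val DESC
LIMIT 1

Result: WH-Central with avg(quantity) = 3176.00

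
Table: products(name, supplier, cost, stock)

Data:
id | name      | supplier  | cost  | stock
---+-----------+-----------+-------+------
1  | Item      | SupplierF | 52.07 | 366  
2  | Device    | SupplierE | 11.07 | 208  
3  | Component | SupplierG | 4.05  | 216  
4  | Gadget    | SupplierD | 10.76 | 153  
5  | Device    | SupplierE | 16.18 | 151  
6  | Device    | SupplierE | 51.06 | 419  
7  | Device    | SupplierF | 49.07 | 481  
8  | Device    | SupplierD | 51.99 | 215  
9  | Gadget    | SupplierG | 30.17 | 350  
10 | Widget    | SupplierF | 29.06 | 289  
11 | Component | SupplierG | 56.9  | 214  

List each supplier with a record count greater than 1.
SELECT supplier, COUNT(*) as cnt
FROM products
GROUP BY supplier
HAVING COUNT(*) > 1

Result:
  SupplierD: 2
  SupplierE: 3
  SupplierF: 3
  SupplierG: 3

Note: HAVING filters groups after aggregation, WHERE filters rows before.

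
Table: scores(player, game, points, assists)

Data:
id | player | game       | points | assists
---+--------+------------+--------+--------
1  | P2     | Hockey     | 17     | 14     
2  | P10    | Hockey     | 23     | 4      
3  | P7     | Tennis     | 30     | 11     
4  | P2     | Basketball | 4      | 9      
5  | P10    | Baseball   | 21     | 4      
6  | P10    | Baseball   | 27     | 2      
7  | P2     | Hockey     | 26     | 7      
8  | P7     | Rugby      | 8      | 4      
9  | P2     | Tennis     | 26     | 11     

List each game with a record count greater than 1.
SELECT game, COUNT(*) as cnt
FROM scores
GROUP BY game
HAVING COUNT(*) > 1

Result:
  Baseball: 2
  Hockey: 3
  Tennis: 2

Note: HAVING filters groups after aggregation, WHERE filters rows before.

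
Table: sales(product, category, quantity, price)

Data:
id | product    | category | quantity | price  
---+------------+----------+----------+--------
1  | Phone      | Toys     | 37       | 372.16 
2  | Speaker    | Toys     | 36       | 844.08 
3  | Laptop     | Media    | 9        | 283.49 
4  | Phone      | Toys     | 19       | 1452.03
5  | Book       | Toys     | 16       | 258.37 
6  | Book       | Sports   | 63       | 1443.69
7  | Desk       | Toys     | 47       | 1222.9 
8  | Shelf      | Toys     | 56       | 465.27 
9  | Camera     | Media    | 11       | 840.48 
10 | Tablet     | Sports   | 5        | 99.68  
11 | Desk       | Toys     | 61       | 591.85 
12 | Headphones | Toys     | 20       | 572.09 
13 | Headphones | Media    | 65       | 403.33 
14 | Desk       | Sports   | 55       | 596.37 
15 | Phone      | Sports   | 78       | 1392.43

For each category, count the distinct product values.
SELECT category, COUNT(DISTINCT product)
FROM sales
GROUP BY category

Result:
  Media: 3 distinct
  Sports: 4 distinct
  Toys: 6 distinct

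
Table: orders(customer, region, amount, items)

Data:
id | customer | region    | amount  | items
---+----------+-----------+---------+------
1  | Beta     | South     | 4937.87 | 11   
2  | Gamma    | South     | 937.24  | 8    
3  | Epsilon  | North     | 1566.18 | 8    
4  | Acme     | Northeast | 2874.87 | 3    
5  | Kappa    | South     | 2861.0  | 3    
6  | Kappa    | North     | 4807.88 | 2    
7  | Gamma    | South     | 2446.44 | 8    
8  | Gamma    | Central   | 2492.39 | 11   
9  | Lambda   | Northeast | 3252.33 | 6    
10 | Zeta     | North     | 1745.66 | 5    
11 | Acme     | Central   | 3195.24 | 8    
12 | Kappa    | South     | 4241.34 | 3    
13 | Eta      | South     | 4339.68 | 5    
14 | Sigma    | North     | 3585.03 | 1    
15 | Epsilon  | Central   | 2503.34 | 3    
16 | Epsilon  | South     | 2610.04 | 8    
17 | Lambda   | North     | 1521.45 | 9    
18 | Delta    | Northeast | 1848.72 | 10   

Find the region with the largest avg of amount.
SELECT region, AVG(amount) as val
FROM orders
GROUP BY region
ORDER BY val DESC
LIMIT 1

Result: South with avg(amount) = 3196.23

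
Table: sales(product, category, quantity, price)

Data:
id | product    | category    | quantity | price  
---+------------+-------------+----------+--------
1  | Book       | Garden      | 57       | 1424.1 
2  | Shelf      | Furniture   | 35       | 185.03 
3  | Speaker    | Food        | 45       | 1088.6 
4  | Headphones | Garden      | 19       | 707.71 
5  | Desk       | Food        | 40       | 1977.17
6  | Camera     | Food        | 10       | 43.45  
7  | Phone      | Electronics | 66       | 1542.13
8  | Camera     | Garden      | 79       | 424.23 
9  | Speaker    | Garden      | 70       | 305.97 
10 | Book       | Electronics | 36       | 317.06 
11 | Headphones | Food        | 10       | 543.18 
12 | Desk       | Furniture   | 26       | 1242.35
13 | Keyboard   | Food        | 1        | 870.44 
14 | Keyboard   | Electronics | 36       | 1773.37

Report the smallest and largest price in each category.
SELECT category, MIN(price), MAX(price)
FROM sales
GROUP BY category

Result:
  Electronics: min=317.06, max=1773.37
  Food: min=43.45, max=1977.17
  Furniture: min=185.03, max=1242.35
  Garden: min=305.97, max=1424.10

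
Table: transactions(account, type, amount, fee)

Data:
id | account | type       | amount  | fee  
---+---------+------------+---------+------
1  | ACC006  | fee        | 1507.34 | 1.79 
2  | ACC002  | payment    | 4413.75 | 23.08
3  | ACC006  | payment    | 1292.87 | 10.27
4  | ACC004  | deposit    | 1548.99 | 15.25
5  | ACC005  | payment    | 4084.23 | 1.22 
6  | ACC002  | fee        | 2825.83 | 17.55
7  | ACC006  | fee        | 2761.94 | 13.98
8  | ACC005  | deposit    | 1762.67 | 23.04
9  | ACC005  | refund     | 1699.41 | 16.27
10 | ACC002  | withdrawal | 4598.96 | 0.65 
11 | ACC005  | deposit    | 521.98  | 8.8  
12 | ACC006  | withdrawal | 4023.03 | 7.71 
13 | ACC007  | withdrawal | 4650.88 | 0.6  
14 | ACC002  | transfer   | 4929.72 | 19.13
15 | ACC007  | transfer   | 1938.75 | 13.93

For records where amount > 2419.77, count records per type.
SELECT type, COUNT(*)
FROM transactions
WHERE amount > 2419.77
GROUP BY type

Note: WHERE filters rows before grouping.

Result:
  fee: 2
  payment: 2
  transfer: 1
  withdrawal: 3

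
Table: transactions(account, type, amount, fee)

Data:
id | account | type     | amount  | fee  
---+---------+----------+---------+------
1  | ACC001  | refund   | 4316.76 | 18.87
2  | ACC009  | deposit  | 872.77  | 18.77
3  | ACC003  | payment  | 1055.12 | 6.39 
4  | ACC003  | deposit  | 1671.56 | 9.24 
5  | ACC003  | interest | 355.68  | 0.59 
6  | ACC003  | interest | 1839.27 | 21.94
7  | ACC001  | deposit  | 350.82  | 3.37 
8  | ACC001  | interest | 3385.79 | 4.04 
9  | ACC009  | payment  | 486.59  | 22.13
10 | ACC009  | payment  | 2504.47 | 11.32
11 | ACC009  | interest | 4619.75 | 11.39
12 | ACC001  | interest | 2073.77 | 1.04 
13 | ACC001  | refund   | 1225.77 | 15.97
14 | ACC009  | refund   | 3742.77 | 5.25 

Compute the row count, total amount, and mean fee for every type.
SELECT type,
       COUNT(*) as cnt,
       SUM(amount) as total_amount,
       AVG(fee) as avg_fee
FROM transactions
GROUP BY type

Result:
  deposit: 3 records, 2895.15 total amount, 10.46 avg fee
  interest: 5 records, 12274.26 total amount, 7.80 avg fee
  payment: 3 records, 4046.18 total amount, 13.28 avg fee
  refund: 3 records, 9285.30 total amount, 13.36 avg fee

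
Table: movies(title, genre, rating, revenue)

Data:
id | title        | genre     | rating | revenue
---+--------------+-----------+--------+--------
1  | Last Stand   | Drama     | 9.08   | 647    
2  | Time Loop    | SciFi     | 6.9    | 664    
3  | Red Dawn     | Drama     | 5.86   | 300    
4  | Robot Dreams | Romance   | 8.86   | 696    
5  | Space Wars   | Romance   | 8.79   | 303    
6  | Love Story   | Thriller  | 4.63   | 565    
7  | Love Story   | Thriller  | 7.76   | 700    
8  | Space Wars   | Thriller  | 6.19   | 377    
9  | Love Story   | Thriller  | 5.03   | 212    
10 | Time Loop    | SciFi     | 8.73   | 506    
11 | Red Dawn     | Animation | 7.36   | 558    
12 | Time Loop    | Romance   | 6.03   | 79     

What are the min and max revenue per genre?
SELECT genre, MIN(revenue), MAX(revenue)
FROM movies
GROUP BY genre

Result:
  Animation: min=558, max=558
  Drama: min=300, max=647
  Romance: min=79, max=696
  SciFi: min=506, max=664
  Thriller: min=212, max=700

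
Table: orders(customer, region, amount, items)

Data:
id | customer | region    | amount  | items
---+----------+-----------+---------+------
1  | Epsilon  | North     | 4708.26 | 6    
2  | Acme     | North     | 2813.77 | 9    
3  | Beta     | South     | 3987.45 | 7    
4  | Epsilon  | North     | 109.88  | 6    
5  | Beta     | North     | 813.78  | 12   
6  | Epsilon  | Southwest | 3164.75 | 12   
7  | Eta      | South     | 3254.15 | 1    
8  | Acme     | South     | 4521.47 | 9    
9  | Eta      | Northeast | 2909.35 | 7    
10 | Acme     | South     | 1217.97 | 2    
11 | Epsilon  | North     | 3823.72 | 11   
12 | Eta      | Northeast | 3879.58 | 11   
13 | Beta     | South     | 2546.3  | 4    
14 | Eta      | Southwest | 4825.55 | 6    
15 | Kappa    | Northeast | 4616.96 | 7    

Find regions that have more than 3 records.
SELECT region, COUNT(*) as cnt
FROM orders
GROUP BY region
HAVING COUNT(*) > 3

Result:
  North: 5
  South: 5

Note: HAVING filters groups after aggregation, WHERE filters rows before.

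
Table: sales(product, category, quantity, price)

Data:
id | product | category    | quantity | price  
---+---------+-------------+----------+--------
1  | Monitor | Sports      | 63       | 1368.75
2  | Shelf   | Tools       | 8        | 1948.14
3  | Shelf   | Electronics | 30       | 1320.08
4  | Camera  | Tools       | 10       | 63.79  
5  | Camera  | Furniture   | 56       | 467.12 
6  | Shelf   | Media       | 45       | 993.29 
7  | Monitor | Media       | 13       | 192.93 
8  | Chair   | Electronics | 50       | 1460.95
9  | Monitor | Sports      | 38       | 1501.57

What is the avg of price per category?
SELECT category, AVG(price) as result
FROM sales
GROUP BY category

Result:
  Electronics: 1390.52
  Furniture: 467.12
  Media: 593.11
  Sports: 1435.16
  Tools: 1005.97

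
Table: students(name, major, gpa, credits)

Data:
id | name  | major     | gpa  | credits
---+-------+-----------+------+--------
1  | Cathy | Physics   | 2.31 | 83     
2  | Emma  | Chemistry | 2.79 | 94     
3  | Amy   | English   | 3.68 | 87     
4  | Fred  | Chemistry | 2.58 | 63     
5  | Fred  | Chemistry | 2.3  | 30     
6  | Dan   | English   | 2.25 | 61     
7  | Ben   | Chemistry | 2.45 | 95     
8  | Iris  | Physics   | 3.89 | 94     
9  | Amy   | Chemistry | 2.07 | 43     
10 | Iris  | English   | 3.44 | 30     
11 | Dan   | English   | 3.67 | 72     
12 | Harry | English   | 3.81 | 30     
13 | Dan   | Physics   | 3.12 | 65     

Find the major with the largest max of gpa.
SELECT major, MAX(gpa) as val
FROM students
GROUP BY major
ORDER BY val DESC
LIMIT 1

Result: Physics with max(gpa) = 3.89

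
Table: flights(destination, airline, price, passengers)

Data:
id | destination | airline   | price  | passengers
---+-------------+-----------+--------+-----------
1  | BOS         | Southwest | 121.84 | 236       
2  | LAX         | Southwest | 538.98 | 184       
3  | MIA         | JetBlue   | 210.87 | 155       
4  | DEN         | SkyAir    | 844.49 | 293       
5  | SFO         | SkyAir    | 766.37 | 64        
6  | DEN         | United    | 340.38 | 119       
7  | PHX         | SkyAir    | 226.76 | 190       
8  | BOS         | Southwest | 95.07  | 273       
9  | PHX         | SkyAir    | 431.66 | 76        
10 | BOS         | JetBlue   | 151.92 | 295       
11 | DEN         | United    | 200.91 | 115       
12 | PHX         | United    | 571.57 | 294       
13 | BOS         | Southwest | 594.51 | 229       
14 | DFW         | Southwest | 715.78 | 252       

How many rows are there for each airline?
SELECT airline, COUNT(*) as count
FROM flights
GROUP BY airline

Result:
  JetBlue: 2
  SkyAir: 4
  Southwest: 5
  United: 3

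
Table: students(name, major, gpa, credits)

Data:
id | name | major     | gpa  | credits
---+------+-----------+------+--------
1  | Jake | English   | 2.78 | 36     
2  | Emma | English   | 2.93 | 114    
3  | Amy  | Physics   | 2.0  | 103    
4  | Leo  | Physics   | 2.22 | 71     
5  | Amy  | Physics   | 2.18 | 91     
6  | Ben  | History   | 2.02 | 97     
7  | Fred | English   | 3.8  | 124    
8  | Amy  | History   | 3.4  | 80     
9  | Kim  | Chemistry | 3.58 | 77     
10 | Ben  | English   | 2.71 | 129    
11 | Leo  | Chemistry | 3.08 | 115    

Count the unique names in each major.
SELECT major, COUNT(DISTINCT name)
FROM students
GROUP BY major

Result:
  Chemistry: 2 distinct
  English: 4 distinct
  History: 2 distinct
  Physics: 2 distinct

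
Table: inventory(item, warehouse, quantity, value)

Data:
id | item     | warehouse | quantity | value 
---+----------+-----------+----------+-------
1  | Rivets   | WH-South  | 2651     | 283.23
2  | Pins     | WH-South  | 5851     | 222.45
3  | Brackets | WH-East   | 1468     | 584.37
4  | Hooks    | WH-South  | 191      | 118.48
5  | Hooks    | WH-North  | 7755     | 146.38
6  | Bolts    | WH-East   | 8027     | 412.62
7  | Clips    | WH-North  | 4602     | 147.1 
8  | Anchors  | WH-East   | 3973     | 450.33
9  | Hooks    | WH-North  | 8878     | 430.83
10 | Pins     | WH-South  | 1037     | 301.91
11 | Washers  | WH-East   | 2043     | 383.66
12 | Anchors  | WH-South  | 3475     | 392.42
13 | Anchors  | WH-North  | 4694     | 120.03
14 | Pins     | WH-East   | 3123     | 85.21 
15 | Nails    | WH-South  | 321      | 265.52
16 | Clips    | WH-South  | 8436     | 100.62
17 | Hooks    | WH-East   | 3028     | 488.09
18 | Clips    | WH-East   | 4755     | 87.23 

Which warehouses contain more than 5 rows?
SELECT warehouse, COUNT(*) as cnt
FROM inventory
GROUP BY warehouse
HAVING COUNT(*) > 5

Result:
  WH-East: 7
  WH-South: 7

Note: HAVING filters groups after aggregation, WHERE filters rows before.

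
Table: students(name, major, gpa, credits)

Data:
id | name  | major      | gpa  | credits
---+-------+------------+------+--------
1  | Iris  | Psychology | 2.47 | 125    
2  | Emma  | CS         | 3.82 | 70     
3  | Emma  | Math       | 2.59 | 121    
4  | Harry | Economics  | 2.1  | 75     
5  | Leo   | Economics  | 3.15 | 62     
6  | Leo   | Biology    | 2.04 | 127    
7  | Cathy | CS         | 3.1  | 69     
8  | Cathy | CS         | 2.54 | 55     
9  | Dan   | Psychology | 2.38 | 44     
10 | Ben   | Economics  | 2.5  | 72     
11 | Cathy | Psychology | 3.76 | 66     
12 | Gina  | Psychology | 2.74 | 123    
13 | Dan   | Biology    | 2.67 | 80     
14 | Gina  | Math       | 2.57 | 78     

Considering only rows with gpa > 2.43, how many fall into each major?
SELECT major, COUNT(*)
FROM students
WHERE gpa > 2.43
GROUP BY major

Note: WHERE filters rows before grouping.

Result:
  Biology: 1
  CS: 3
  Economics: 2
  Math: 2
  Psychology: 3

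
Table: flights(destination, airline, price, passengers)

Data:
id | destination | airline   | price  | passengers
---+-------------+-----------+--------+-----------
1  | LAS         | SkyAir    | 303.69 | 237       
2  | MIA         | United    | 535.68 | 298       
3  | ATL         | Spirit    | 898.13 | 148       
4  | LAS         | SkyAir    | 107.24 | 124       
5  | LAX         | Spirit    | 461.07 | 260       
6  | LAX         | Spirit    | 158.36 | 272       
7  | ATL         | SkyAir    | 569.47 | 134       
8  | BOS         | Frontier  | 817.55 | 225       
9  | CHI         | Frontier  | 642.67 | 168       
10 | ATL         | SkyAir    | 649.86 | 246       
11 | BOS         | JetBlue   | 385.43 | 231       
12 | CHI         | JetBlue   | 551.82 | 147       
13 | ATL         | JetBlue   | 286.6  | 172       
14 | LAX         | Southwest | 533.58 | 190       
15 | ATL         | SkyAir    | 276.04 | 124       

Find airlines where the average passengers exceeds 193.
SELECT airline, AVG(passengers)
FROM flights
GROUP BY airline
HAVING AVG(passengers) > 193

Result:
  Frontier: avg=196.50
  Spirit: avg=226.67
  United: avg=298.00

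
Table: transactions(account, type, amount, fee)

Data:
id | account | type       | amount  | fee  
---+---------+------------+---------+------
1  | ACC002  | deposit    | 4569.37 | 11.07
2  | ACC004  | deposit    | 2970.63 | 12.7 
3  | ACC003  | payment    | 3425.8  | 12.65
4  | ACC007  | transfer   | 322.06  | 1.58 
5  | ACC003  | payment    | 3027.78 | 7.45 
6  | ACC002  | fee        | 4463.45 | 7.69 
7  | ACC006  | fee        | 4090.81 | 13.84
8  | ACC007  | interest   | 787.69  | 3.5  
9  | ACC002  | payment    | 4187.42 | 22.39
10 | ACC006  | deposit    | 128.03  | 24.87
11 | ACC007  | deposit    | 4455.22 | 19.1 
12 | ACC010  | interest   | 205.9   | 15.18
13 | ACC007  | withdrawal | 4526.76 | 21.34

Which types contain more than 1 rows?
SELECT type, COUNT(*) as cnt
FROM transactions
GROUP BY type
HAVING COUNT(*) > 1

Result:
  deposit: 4
  fee: 2
  interest: 2
  payment: 3

Note: HAVING filters groups after aggregation, WHERE filters rows before.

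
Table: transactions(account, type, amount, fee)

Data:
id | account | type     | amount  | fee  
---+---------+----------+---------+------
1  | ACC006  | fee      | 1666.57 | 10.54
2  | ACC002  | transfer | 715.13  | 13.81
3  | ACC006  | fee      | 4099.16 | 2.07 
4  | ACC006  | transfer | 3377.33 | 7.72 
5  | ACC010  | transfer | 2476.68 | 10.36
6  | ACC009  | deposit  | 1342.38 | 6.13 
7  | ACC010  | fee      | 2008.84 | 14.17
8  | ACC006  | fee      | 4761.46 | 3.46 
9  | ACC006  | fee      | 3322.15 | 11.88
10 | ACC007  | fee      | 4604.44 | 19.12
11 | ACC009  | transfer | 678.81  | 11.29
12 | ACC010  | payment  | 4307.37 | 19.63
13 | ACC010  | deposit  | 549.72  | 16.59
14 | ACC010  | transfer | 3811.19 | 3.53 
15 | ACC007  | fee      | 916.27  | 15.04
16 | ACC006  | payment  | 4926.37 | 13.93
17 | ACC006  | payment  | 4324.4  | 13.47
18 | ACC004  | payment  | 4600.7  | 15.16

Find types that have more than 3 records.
SELECT type, COUNT(*) as cnt
FROM transactions
GROUP BY type
HAVING COUNT(*) > 3

Result:
  fee: 7
  payment: 4
  transfer: 5

Note: HAVING filters groups after aggregation, WHERE filters rows before.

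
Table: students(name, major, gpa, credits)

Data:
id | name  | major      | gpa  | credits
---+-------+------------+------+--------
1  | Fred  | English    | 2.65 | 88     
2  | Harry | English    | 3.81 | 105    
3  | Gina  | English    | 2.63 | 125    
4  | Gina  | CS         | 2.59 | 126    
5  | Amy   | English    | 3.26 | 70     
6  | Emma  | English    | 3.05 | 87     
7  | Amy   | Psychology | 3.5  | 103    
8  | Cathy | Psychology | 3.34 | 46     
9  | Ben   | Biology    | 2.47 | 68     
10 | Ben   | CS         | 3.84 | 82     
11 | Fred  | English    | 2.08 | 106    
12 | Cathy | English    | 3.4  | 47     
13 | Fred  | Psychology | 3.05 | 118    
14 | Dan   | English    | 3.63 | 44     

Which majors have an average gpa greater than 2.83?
SELECT major, AVG(gpa)
FROM students
GROUP BY major
HAVING AVG(gpa) > 2.83

Result:
  CS: avg=3.22
  English: avg=3.06
  Psychology: avg=3.30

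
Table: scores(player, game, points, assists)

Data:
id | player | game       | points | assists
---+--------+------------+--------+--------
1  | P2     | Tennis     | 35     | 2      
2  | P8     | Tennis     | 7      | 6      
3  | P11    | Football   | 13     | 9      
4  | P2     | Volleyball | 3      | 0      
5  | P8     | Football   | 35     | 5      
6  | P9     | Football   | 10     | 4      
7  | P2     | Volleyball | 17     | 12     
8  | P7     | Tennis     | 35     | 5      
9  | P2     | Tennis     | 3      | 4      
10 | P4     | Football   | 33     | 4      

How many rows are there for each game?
SELECT game, COUNT(*) as count
FROM scores
GROUP BY game

Result:
  Football: 4
  Tennis: 4
  Volleyball: 2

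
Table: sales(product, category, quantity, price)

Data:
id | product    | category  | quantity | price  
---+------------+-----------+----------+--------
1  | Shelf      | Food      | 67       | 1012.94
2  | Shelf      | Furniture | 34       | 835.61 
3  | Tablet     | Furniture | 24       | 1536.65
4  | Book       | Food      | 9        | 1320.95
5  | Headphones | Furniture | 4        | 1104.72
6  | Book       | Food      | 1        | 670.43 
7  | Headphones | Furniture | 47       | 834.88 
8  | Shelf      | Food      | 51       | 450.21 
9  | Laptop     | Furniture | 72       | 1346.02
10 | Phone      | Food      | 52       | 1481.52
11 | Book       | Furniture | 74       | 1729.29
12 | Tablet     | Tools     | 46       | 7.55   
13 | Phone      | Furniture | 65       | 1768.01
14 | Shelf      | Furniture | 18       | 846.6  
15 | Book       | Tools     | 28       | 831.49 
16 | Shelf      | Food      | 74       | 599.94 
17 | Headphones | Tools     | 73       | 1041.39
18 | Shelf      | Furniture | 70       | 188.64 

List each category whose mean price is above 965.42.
SELECT category, AVG(price)
FROM sales
GROUP BY category
HAVING AVG(price) > 965.42

Result:
  Furniture: avg=1132.27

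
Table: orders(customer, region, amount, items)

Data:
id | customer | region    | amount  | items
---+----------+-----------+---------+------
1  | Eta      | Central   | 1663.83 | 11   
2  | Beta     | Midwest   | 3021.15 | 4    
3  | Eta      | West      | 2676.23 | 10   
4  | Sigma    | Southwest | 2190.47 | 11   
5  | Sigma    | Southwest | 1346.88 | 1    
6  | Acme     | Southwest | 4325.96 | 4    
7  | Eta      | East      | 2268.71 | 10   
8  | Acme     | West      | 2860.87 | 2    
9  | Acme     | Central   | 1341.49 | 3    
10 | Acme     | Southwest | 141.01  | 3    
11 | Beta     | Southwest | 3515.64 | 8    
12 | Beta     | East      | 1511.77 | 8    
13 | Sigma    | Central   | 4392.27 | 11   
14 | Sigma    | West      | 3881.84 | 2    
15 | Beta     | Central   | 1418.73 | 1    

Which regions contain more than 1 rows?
SELECT region, COUNT(*) as cnt
FROM orders
GROUP BY region
HAVING COUNT(*) > 1

Result:
  Central: 4
  East: 2
  Southwest: 5
  West: 3

Note: HAVING filters groups after aggregation, WHERE filters rows before.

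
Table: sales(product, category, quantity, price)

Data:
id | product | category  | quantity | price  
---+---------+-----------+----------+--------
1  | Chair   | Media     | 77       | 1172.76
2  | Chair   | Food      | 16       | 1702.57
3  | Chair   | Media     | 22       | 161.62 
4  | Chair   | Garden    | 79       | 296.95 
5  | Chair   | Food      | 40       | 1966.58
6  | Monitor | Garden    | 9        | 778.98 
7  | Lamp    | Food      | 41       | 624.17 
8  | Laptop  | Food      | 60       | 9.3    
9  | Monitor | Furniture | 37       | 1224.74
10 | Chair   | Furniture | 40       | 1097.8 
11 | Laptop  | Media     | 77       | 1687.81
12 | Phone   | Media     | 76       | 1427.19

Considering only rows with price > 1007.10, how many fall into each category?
SELECT category, COUNT(*)
FROM sales
WHERE price > 1007.10
GROUP BY category

Note: WHERE filters rows before grouping.

Result:
  Food: 2
  Furniture: 2
  Media: 3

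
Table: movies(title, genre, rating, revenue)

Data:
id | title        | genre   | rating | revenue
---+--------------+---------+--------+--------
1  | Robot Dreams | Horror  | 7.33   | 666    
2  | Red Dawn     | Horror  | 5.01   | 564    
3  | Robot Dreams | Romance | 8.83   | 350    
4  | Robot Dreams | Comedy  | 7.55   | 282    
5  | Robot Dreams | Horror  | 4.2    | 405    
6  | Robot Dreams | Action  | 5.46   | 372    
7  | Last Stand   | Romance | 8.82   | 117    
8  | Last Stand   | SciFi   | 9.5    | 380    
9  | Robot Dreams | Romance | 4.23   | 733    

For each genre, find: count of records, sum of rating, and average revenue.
SELECT genre,
       COUNT(*) as cnt,
       SUM(rating) as total_rating,
       AVG(revenue) as avg_revenue
FROM movies
GROUP BY genre

Result:
  Action: 1 records, 5.46 total rating, 372.00 avg revenue
  Comedy: 1 records, 7.55 total rating, 282.00 avg revenue
  Horror: 3 records, 16.54 total rating, 545.00 avg revenue
  Romance: 3 records, 21.88 total rating, 400.00 avg revenue
  SciFi: 1 records, 9.50 total rating, 380.00 avg revenue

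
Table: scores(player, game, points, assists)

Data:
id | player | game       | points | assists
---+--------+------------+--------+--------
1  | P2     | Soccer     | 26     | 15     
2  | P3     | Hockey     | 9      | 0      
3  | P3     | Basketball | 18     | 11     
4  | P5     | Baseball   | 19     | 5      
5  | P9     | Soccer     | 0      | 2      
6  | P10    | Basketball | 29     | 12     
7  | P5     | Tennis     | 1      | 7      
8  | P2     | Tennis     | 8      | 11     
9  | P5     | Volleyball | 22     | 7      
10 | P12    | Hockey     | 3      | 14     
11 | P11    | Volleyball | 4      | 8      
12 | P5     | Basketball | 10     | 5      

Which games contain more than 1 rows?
SELECT game, COUNT(*) as cnt
FROM scores
GROUP BY game
HAVING COUNT(*) > 1

Result:
  Basketball: 3
  Hockey: 2
  Soccer: 2
  Tennis: 2
  Volleyball: 2

Note: HAVING filters groups after aggregation, WHERE filters rows before.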